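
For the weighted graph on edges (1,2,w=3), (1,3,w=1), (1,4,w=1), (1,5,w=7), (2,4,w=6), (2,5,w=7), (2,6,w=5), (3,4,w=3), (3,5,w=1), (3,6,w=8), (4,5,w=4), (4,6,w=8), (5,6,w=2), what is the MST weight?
8 (MST edges: (1,2,w=3), (1,3,w=1), (1,4,w=1), (3,5,w=1), (5,6,w=2); sum of weights 3 + 1 + 1 + 1 + 2 = 8)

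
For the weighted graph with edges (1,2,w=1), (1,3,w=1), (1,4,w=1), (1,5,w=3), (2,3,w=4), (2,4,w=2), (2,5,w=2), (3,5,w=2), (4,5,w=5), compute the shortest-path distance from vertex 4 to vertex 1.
1 (path: 4 -> 1; weights 1 = 1)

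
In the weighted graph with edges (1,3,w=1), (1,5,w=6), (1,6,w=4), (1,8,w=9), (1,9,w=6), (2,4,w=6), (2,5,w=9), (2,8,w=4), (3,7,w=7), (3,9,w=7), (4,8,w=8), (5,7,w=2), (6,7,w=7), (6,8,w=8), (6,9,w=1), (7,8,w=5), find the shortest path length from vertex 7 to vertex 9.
8 (path: 7 -> 6 -> 9; weights 7 + 1 = 8)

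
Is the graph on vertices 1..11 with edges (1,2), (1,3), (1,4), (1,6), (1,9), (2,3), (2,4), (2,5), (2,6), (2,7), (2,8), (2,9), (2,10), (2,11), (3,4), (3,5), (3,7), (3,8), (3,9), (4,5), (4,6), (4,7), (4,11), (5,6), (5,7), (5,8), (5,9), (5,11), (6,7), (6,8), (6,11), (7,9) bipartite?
No (odd cycle of length 3: 4 -> 1 -> 2 -> 4)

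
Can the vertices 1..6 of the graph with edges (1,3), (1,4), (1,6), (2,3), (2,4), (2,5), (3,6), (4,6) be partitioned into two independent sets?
No (odd cycle of length 3: 4 -> 1 -> 6 -> 4)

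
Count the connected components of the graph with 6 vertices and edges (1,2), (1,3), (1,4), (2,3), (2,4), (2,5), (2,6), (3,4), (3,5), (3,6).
1 (components: {1, 2, 3, 4, 5, 6})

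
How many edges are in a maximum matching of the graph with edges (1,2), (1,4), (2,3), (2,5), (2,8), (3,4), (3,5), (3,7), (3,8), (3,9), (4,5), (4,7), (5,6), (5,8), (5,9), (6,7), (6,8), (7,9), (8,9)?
4 (matching: (1,2), (3,7), (5,9), (6,8); upper bound floor(n/2) = floor(9/2) = 4)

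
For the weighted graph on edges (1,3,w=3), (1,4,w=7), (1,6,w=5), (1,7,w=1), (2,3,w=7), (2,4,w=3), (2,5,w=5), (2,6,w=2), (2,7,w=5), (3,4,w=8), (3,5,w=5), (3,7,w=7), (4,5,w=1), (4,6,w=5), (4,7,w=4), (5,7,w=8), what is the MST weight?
14 (MST edges: (1,3,w=3), (1,7,w=1), (2,4,w=3), (2,6,w=2), (4,5,w=1), (4,7,w=4); sum of weights 3 + 1 + 3 + 2 + 1 + 4 = 14)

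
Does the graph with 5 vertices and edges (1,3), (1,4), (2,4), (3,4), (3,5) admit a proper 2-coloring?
No (odd cycle of length 3: 4 -> 1 -> 3 -> 4)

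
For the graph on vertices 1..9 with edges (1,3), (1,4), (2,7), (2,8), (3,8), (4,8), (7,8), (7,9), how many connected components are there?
3 (components: {1, 2, 3, 4, 7, 8, 9}, {5}, {6})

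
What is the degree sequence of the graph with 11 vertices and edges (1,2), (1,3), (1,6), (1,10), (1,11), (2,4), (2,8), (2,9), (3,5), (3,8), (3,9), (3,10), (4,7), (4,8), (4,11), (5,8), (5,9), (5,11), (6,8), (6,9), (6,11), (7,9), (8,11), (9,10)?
[6, 6, 5, 5, 5, 4, 4, 4, 4, 3, 2] (degrees: deg(1)=5, deg(2)=4, deg(3)=5, deg(4)=4, deg(5)=4, deg(6)=4, deg(7)=2, deg(8)=6, deg(9)=6, deg(10)=3, deg(11)=5)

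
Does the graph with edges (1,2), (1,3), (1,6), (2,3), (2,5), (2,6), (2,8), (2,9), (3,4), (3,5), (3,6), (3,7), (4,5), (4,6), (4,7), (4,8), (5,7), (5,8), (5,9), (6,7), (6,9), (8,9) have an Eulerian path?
Yes (the graph is connected and exactly 2 vertices have odd degree: {1, 4}; any Eulerian path must start and end at those)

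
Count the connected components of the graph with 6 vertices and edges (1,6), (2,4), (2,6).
3 (components: {1, 2, 4, 6}, {3}, {5})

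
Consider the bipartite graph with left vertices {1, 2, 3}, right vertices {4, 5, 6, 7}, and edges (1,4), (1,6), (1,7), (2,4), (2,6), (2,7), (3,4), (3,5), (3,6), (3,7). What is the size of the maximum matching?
3 (matching: (1,7), (2,6), (3,5); upper bound min(|L|,|R|) = min(3,4) = 3)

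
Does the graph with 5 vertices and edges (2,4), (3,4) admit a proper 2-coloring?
Yes. Partition: {1, 2, 3, 5}, {4}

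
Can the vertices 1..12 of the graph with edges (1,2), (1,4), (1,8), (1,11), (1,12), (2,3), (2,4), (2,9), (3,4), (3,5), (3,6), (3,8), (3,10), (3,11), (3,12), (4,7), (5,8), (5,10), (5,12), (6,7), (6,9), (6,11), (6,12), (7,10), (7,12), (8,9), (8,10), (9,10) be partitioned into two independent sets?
No (odd cycle of length 3: 2 -> 1 -> 4 -> 2)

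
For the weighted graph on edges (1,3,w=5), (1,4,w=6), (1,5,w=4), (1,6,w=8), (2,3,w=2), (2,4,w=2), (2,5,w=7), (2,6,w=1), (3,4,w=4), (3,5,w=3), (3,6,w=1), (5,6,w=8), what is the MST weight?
11 (MST edges: (1,5,w=4), (2,4,w=2), (2,6,w=1), (3,5,w=3), (3,6,w=1); sum of weights 4 + 2 + 1 + 3 + 1 = 11)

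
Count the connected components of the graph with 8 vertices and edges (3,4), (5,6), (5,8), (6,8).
5 (components: {1}, {2}, {3, 4}, {5, 6, 8}, {7})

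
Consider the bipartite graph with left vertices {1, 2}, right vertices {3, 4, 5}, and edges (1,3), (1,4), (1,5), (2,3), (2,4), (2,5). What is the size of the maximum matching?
2 (matching: (1,5), (2,4); upper bound min(|L|,|R|) = min(2,3) = 2)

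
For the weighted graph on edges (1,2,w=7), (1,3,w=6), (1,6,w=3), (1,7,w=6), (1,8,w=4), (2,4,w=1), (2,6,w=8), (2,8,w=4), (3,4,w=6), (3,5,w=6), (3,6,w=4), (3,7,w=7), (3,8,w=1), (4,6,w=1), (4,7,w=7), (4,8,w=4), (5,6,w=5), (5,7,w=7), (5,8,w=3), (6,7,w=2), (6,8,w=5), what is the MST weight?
15 (MST edges: (1,6,w=3), (1,8,w=4), (2,4,w=1), (3,8,w=1), (4,6,w=1), (5,8,w=3), (6,7,w=2); sum of weights 3 + 4 + 1 + 1 + 1 + 3 + 2 = 15)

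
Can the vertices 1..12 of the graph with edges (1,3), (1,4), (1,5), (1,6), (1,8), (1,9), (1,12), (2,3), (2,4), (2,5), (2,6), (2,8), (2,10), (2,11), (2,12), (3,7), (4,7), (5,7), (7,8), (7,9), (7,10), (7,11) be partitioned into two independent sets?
Yes. Partition: {1, 2, 7}, {3, 4, 5, 6, 8, 9, 10, 11, 12}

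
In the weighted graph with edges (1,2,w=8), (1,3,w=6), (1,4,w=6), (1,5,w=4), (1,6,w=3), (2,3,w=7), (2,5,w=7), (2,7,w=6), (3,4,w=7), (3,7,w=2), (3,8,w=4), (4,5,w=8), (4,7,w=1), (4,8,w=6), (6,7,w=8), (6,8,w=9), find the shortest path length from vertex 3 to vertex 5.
10 (path: 3 -> 1 -> 5; weights 6 + 4 = 10)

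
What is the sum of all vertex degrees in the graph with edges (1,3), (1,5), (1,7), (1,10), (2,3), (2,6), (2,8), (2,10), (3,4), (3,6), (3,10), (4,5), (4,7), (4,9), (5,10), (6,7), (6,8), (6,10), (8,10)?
38 (handshake: sum of degrees = 2|E| = 2 x 19 = 38)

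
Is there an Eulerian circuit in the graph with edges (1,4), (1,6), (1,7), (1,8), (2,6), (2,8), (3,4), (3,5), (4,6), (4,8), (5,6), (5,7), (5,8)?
Yes (the graph is connected and all 8 vertices have even degree)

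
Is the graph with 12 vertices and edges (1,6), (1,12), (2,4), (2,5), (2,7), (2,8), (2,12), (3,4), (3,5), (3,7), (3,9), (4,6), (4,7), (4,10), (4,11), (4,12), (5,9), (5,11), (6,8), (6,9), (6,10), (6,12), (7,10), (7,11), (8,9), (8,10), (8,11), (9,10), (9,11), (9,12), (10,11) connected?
Yes (BFS from 1 visits [1, 6, 12, 4, 8, 9, 10, 2, 3, 7, 11, 5] — all 12 vertices reached)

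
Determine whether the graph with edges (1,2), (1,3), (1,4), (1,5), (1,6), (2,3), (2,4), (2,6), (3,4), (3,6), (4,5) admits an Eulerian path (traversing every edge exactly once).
Yes (the graph is connected and exactly 2 vertices have odd degree: {1, 6}; any Eulerian path must start and end at those)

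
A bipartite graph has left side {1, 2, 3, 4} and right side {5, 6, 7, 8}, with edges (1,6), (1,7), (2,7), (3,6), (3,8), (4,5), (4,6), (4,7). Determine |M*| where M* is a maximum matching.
4 (matching: (1,6), (2,7), (3,8), (4,5); upper bound min(|L|,|R|) = min(4,4) = 4)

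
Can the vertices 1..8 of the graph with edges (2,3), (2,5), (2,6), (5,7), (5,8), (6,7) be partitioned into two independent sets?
Yes. Partition: {1, 2, 4, 7, 8}, {3, 5, 6}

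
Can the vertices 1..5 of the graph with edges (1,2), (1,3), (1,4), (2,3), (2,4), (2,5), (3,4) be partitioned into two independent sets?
No (odd cycle of length 3: 2 -> 1 -> 4 -> 2)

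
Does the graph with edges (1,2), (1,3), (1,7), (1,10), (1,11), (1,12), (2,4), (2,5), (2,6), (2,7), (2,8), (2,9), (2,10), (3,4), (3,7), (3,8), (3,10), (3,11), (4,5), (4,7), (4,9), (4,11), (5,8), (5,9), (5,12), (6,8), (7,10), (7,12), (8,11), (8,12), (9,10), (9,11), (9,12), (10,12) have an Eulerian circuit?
No (2 vertices have odd degree: {5, 11}; Eulerian circuit requires 0)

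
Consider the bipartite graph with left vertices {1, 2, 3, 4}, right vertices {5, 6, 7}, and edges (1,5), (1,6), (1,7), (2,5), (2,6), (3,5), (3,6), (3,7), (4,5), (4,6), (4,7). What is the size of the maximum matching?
3 (matching: (1,7), (2,6), (3,5); upper bound min(|L|,|R|) = min(4,3) = 3)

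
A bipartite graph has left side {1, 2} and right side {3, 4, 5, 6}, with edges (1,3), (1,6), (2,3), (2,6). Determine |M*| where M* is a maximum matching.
2 (matching: (1,6), (2,3); upper bound min(|L|,|R|) = min(2,4) = 2)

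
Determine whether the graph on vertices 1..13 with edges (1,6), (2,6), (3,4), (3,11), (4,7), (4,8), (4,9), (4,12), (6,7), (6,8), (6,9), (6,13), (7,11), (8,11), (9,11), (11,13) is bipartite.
Yes. Partition: {1, 2, 3, 5, 7, 8, 9, 10, 12, 13}, {4, 6, 11}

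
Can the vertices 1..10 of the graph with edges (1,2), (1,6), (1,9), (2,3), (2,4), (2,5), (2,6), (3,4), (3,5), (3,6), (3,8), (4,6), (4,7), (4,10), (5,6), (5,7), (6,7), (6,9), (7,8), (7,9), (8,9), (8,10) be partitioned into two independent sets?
No (odd cycle of length 3: 6 -> 1 -> 2 -> 6)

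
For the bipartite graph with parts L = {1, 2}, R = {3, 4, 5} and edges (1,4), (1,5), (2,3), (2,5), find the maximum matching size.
2 (matching: (1,4), (2,5); upper bound min(|L|,|R|) = min(2,3) = 2)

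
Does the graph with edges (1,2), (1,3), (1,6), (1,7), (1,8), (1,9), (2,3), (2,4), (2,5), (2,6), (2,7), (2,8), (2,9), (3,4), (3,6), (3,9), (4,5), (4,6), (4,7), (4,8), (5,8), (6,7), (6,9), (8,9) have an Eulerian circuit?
No (4 vertices have odd degree: {3, 5, 8, 9}; Eulerian circuit requires 0)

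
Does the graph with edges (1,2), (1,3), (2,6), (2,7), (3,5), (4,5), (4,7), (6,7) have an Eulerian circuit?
No (2 vertices have odd degree: {2, 7}; Eulerian circuit requires 0)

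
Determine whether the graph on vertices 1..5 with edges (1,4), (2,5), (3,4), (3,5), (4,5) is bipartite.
No (odd cycle of length 3: 5 -> 4 -> 3 -> 5)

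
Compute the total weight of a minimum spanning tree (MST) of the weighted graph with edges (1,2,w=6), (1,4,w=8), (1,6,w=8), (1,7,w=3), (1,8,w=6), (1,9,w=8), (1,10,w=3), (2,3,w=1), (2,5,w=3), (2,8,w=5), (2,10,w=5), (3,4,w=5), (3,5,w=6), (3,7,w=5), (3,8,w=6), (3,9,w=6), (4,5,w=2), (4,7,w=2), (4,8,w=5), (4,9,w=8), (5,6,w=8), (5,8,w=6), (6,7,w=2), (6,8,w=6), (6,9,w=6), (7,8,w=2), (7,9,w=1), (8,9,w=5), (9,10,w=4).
19 (MST edges: (1,7,w=3), (1,10,w=3), (2,3,w=1), (2,5,w=3), (4,5,w=2), (4,7,w=2), (6,7,w=2), (7,8,w=2), (7,9,w=1); sum of weights 3 + 3 + 1 + 3 + 2 + 2 + 2 + 2 + 1 = 19)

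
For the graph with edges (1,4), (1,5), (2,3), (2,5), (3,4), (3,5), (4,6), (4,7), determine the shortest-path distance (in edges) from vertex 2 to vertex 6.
3 (path: 2 -> 3 -> 4 -> 6, 3 edges)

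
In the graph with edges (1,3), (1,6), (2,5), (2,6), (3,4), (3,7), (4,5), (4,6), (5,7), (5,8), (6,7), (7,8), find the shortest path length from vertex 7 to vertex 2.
2 (path: 7 -> 5 -> 2, 2 edges)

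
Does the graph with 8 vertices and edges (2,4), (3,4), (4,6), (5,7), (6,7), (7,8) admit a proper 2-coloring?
Yes. Partition: {1, 2, 3, 5, 6, 8}, {4, 7}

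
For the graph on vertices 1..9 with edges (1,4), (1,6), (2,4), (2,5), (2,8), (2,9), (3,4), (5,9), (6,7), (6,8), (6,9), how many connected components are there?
1 (components: {1, 2, 3, 4, 5, 6, 7, 8, 9})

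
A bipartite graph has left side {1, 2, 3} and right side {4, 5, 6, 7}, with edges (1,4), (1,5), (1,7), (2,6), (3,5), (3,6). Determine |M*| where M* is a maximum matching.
3 (matching: (1,7), (2,6), (3,5); upper bound min(|L|,|R|) = min(3,4) = 3)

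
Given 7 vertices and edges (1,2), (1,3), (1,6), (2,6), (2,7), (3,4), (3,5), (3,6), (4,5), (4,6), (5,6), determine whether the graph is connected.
Yes (BFS from 1 visits [1, 2, 3, 6, 7, 4, 5] — all 7 vertices reached)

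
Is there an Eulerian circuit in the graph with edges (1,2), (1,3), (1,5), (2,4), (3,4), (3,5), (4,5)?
No (4 vertices have odd degree: {1, 3, 4, 5}; Eulerian circuit requires 0)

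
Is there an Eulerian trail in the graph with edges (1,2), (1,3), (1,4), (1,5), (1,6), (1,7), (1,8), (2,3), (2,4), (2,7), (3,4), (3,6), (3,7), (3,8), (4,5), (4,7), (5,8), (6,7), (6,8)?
No (4 vertices have odd degree: {1, 4, 5, 7}; Eulerian path requires 0 or 2)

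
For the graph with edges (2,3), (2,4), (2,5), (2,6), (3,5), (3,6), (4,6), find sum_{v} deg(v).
14 (handshake: sum of degrees = 2|E| = 2 x 7 = 14)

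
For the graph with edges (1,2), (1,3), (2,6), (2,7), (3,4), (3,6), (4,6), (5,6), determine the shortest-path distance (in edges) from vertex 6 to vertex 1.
2 (path: 6 -> 3 -> 1, 2 edges)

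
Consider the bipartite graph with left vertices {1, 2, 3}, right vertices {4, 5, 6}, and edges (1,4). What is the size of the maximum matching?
1 (matching: (1,4); upper bound min(|L|,|R|) = min(3,3) = 3)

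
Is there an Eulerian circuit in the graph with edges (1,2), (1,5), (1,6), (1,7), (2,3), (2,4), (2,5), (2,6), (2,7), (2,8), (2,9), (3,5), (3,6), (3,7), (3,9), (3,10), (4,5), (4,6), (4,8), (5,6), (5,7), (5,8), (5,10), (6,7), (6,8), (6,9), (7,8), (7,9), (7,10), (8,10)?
Yes (the graph is connected and all 10 vertices have even degree)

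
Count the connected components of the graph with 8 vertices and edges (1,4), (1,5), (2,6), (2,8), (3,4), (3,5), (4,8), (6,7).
1 (components: {1, 2, 3, 4, 5, 6, 7, 8})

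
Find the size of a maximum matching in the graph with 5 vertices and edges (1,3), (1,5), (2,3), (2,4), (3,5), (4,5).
2 (matching: (2,4), (3,5); upper bound floor(n/2) = floor(5/2) = 2)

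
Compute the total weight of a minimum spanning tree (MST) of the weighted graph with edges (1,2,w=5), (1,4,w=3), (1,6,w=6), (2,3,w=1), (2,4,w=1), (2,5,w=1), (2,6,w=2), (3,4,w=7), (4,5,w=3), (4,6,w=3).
8 (MST edges: (1,4,w=3), (2,3,w=1), (2,4,w=1), (2,5,w=1), (2,6,w=2); sum of weights 3 + 1 + 1 + 1 + 2 = 8)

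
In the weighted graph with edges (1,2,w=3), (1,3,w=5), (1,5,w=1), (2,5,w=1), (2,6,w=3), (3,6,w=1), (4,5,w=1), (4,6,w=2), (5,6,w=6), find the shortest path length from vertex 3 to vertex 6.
1 (path: 3 -> 6; weights 1 = 1)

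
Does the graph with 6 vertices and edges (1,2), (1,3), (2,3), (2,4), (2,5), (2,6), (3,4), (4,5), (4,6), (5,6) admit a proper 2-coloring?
No (odd cycle of length 3: 3 -> 1 -> 2 -> 3)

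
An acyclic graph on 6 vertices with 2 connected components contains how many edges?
4 (Each of the 2 component trees on V_i vertices has V_i - 1 edges; summing gives V - C = 6 - 2 = 4)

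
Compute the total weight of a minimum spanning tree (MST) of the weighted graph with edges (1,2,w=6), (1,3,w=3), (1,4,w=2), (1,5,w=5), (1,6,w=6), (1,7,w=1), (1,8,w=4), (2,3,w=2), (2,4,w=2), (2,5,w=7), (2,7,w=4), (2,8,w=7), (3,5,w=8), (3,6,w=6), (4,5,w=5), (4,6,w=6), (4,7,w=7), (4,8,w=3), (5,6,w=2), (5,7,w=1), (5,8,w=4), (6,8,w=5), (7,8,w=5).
13 (MST edges: (1,4,w=2), (1,7,w=1), (2,3,w=2), (2,4,w=2), (4,8,w=3), (5,6,w=2), (5,7,w=1); sum of weights 2 + 1 + 2 + 2 + 3 + 2 + 1 = 13)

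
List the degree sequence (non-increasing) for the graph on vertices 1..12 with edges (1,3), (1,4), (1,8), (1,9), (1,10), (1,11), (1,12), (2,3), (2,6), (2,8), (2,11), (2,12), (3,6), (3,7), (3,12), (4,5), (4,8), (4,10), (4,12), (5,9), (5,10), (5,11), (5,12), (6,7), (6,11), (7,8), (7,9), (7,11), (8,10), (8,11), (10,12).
[7, 6, 6, 6, 5, 5, 5, 5, 5, 5, 4, 3] (degrees: deg(1)=7, deg(2)=5, deg(3)=5, deg(4)=5, deg(5)=5, deg(6)=4, deg(7)=5, deg(8)=6, deg(9)=3, deg(10)=5, deg(11)=6, deg(12)=6)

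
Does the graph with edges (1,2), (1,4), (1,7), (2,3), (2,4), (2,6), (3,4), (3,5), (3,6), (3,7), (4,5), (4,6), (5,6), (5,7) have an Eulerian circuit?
No (4 vertices have odd degree: {1, 3, 4, 7}; Eulerian circuit requires 0)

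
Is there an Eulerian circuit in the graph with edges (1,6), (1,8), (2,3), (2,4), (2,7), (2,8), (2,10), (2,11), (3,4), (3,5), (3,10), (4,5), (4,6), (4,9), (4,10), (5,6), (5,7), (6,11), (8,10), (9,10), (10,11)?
No (2 vertices have odd degree: {8, 11}; Eulerian circuit requires 0)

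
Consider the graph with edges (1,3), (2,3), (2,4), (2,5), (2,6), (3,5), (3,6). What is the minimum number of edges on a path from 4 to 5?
2 (path: 4 -> 2 -> 5, 2 edges)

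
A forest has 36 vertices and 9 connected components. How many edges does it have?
27 (Each of the 9 component trees on V_i vertices has V_i - 1 edges; summing gives V - C = 36 - 9 = 27)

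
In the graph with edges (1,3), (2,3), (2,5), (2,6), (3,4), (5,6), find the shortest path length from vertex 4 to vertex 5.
3 (path: 4 -> 3 -> 2 -> 5, 3 edges)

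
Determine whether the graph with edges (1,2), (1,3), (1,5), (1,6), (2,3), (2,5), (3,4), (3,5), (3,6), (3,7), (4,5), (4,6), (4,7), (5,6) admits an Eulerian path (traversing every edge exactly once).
Yes (the graph is connected and exactly 2 vertices have odd degree: {2, 5}; any Eulerian path must start and end at those)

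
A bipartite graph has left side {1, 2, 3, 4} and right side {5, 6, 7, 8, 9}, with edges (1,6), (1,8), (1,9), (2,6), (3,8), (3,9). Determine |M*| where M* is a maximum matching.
3 (matching: (1,9), (2,6), (3,8); upper bound min(|L|,|R|) = min(4,5) = 4)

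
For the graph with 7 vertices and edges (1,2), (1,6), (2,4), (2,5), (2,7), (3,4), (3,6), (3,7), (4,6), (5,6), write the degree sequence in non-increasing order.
[4, 4, 3, 3, 2, 2, 2] (degrees: deg(1)=2, deg(2)=4, deg(3)=3, deg(4)=3, deg(5)=2, deg(6)=4, deg(7)=2)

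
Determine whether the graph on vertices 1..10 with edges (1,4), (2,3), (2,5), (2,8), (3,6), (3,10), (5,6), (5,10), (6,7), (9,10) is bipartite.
Yes. Partition: {1, 2, 6, 10}, {3, 4, 5, 7, 8, 9}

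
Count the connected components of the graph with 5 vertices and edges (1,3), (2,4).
3 (components: {1, 3}, {2, 4}, {5})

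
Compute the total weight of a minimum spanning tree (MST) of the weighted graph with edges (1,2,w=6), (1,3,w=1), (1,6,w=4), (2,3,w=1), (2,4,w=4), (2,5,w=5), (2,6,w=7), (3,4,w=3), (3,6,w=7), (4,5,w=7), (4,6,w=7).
14 (MST edges: (1,3,w=1), (1,6,w=4), (2,3,w=1), (2,5,w=5), (3,4,w=3); sum of weights 1 + 4 + 1 + 5 + 3 = 14)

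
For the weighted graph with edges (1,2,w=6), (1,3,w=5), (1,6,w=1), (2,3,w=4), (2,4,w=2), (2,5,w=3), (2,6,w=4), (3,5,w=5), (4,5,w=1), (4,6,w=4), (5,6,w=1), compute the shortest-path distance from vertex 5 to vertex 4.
1 (path: 5 -> 4; weights 1 = 1)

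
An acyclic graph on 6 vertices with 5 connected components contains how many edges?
1 (Each of the 5 component trees on V_i vertices has V_i - 1 edges; summing gives V - C = 6 - 5 = 1)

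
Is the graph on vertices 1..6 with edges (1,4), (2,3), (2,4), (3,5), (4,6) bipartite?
Yes. Partition: {1, 2, 5, 6}, {3, 4}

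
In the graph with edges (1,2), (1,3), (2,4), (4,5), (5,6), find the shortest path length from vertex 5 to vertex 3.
4 (path: 5 -> 4 -> 2 -> 1 -> 3, 4 edges)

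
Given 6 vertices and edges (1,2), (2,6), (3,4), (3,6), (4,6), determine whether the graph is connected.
No, it has 2 components: {1, 2, 3, 4, 6}, {5}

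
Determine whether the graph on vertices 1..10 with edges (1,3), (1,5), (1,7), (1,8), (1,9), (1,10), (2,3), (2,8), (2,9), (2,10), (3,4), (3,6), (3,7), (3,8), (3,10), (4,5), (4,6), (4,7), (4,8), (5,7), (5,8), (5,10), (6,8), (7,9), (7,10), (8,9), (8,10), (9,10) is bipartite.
No (odd cycle of length 3: 10 -> 1 -> 8 -> 10)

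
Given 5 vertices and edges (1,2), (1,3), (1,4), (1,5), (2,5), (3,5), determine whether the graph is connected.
Yes (BFS from 1 visits [1, 2, 3, 4, 5] — all 5 vertices reached)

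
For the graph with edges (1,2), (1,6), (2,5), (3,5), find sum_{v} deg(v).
8 (handshake: sum of degrees = 2|E| = 2 x 4 = 8)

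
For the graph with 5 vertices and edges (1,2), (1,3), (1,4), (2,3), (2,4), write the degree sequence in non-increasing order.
[3, 3, 2, 2, 0] (degrees: deg(1)=3, deg(2)=3, deg(3)=2, deg(4)=2, deg(5)=0)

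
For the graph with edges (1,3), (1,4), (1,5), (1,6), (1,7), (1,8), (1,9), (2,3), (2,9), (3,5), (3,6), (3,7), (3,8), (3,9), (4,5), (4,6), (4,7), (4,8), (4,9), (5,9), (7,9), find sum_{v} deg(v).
42 (handshake: sum of degrees = 2|E| = 2 x 21 = 42)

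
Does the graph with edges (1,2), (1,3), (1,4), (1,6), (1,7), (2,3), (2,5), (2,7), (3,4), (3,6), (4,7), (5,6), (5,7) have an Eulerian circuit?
No (4 vertices have odd degree: {1, 4, 5, 6}; Eulerian circuit requires 0)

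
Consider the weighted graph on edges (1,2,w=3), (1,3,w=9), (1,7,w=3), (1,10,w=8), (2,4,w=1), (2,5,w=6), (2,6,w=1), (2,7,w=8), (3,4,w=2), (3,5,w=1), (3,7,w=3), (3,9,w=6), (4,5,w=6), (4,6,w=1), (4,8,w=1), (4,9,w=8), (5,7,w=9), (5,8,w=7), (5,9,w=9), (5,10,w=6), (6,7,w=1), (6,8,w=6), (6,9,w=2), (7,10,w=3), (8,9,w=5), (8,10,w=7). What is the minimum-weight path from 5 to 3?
1 (path: 5 -> 3; weights 1 = 1)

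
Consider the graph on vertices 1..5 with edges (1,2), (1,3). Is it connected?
No, it has 3 components: {1, 2, 3}, {4}, {5}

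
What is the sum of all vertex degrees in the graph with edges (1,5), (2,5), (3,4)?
6 (handshake: sum of degrees = 2|E| = 2 x 3 = 6)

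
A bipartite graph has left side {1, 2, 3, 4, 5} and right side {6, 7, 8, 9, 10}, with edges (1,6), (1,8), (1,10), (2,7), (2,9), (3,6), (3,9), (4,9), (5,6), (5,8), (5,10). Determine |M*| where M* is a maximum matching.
5 (matching: (1,10), (2,7), (3,6), (4,9), (5,8); upper bound min(|L|,|R|) = min(5,5) = 5)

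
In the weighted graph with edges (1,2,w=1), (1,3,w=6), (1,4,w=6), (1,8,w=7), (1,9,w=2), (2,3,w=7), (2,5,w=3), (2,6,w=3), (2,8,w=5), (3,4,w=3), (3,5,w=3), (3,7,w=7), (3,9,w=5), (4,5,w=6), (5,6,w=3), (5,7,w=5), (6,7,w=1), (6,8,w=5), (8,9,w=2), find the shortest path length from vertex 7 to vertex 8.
6 (path: 7 -> 6 -> 8; weights 1 + 5 = 6)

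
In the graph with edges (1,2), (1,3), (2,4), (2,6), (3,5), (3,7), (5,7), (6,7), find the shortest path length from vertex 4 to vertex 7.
3 (path: 4 -> 2 -> 6 -> 7, 3 edges)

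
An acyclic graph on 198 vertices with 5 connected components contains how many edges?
193 (Each of the 5 component trees on V_i vertices has V_i - 1 edges; summing gives V - C = 198 - 5 = 193)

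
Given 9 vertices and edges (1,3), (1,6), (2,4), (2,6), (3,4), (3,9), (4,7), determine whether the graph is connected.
No, it has 3 components: {1, 2, 3, 4, 6, 7, 9}, {5}, {8}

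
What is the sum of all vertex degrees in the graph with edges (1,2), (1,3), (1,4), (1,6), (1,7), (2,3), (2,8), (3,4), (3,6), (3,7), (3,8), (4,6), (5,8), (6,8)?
28 (handshake: sum of degrees = 2|E| = 2 x 14 = 28)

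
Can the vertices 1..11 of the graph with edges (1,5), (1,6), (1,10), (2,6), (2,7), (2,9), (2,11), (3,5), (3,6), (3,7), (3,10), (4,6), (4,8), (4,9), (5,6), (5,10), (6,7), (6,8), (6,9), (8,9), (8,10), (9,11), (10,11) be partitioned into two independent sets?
No (odd cycle of length 3: 6 -> 1 -> 5 -> 6)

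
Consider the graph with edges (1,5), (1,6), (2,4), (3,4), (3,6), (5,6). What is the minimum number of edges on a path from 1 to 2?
4 (path: 1 -> 6 -> 3 -> 4 -> 2, 4 edges)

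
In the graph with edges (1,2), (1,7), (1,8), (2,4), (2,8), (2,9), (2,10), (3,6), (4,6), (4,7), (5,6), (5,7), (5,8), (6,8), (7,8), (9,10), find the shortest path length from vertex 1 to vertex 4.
2 (path: 1 -> 7 -> 4, 2 edges)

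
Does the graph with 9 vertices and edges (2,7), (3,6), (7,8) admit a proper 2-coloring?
Yes. Partition: {1, 2, 3, 4, 5, 8, 9}, {6, 7}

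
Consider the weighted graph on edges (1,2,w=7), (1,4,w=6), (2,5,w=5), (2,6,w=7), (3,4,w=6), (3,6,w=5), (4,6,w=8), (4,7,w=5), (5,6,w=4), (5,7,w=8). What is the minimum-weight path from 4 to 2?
13 (path: 4 -> 1 -> 2; weights 6 + 7 = 13)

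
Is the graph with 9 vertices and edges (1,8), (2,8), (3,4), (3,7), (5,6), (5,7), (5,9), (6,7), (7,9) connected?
No, it has 2 components: {1, 2, 8}, {3, 4, 5, 6, 7, 9}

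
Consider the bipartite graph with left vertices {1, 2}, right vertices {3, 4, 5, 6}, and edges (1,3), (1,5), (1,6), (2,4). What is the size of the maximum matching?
2 (matching: (1,6), (2,4); upper bound min(|L|,|R|) = min(2,4) = 2)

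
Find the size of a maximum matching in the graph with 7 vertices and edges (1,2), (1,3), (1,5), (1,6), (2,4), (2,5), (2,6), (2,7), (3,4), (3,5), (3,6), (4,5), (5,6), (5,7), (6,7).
3 (matching: (2,4), (3,5), (6,7); upper bound floor(n/2) = floor(7/2) = 3)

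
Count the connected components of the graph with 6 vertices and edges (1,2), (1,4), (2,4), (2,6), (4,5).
2 (components: {1, 2, 4, 5, 6}, {3})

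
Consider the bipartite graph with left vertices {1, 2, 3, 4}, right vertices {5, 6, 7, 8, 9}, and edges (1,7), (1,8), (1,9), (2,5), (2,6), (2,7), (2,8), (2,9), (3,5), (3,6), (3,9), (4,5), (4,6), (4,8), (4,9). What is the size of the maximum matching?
4 (matching: (1,9), (2,7), (3,6), (4,8); upper bound min(|L|,|R|) = min(4,5) = 4)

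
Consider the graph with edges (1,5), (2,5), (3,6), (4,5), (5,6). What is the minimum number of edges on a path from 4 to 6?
2 (path: 4 -> 5 -> 6, 2 edges)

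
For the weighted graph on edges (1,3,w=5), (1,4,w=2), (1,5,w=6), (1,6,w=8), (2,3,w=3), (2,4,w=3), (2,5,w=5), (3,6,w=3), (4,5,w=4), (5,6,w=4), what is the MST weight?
15 (MST edges: (1,4,w=2), (2,3,w=3), (2,4,w=3), (3,6,w=3), (4,5,w=4); sum of weights 2 + 3 + 3 + 3 + 4 = 15)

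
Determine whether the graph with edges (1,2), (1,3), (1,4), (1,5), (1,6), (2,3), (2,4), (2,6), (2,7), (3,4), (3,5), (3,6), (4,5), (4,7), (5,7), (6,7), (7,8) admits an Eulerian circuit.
No (6 vertices have odd degree: {1, 2, 3, 4, 7, 8}; Eulerian circuit requires 0)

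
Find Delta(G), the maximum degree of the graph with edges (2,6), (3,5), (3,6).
2 (attained at vertices 3, 6)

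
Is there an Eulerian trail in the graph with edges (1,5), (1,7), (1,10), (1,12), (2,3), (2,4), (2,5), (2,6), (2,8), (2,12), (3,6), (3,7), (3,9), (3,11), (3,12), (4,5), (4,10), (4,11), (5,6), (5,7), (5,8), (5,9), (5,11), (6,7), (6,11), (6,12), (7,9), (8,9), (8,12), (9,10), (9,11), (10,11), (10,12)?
Yes (the graph is connected and exactly 2 vertices have odd degree: {7, 10}; any Eulerian path must start and end at those)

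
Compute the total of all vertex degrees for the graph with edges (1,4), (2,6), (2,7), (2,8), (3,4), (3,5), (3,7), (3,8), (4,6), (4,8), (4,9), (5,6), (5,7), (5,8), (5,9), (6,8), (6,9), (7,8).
36 (handshake: sum of degrees = 2|E| = 2 x 18 = 36)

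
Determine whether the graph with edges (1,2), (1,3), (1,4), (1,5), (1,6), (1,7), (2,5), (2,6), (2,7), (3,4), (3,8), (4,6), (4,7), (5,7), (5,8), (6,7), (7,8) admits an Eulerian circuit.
No (2 vertices have odd degree: {3, 8}; Eulerian circuit requires 0)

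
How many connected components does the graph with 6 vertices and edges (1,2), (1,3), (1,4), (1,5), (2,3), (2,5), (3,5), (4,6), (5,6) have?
1 (components: {1, 2, 3, 4, 5, 6})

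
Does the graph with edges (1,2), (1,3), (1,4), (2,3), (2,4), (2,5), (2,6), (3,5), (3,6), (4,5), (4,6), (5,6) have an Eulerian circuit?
No (2 vertices have odd degree: {1, 2}; Eulerian circuit requires 0)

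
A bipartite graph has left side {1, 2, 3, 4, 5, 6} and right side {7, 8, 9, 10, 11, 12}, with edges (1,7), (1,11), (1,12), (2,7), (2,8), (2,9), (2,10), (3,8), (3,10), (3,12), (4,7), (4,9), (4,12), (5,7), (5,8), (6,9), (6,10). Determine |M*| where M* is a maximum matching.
6 (matching: (1,11), (2,10), (3,12), (4,7), (5,8), (6,9); upper bound min(|L|,|R|) = min(6,6) = 6)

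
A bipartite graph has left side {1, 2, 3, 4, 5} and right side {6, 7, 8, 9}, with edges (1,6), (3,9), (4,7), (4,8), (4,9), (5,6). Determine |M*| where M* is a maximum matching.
3 (matching: (1,6), (3,9), (4,8); upper bound min(|L|,|R|) = min(5,4) = 4)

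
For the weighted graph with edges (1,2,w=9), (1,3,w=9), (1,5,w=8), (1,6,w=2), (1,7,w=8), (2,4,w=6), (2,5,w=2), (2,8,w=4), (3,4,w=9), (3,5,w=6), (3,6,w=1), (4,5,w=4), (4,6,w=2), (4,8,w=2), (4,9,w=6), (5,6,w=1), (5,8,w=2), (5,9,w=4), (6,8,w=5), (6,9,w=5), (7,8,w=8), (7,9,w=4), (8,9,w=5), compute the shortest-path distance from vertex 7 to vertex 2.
10 (path: 7 -> 9 -> 5 -> 2; weights 4 + 4 + 2 = 10)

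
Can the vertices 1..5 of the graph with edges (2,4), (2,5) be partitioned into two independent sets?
Yes. Partition: {1, 2, 3}, {4, 5}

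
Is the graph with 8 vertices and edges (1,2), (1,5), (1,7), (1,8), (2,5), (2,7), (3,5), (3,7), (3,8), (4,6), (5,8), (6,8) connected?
Yes (BFS from 1 visits [1, 2, 5, 7, 8, 3, 6, 4] — all 8 vertices reached)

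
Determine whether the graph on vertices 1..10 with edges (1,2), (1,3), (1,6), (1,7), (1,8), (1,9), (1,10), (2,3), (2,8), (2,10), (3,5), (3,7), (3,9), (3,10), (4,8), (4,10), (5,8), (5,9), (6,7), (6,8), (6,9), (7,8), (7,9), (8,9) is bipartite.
No (odd cycle of length 3: 10 -> 1 -> 3 -> 10)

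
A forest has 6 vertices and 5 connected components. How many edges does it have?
1 (Each of the 5 component trees on V_i vertices has V_i - 1 edges; summing gives V - C = 6 - 5 = 1)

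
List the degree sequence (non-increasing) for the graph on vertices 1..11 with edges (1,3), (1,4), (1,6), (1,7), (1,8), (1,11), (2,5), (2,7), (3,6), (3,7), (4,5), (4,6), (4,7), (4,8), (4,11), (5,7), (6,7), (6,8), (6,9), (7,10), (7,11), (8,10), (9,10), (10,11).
[8, 6, 6, 6, 4, 4, 4, 3, 3, 2, 2] (degrees: deg(1)=6, deg(2)=2, deg(3)=3, deg(4)=6, deg(5)=3, deg(6)=6, deg(7)=8, deg(8)=4, deg(9)=2, deg(10)=4, deg(11)=4)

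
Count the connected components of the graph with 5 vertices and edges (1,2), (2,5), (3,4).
2 (components: {1, 2, 5}, {3, 4})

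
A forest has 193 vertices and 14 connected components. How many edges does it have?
179 (Each of the 14 component trees on V_i vertices has V_i - 1 edges; summing gives V - C = 193 - 14 = 179)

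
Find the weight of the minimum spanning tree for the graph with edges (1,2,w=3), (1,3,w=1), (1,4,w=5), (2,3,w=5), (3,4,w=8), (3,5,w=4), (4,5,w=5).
13 (MST edges: (1,2,w=3), (1,3,w=1), (1,4,w=5), (3,5,w=4); sum of weights 3 + 1 + 5 + 4 = 13)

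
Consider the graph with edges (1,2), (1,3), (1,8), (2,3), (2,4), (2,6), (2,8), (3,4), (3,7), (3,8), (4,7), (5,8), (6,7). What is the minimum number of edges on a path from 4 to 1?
2 (path: 4 -> 3 -> 1, 2 edges)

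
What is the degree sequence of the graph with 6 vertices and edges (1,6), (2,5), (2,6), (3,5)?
[2, 2, 2, 1, 1, 0] (degrees: deg(1)=1, deg(2)=2, deg(3)=1, deg(4)=0, deg(5)=2, deg(6)=2)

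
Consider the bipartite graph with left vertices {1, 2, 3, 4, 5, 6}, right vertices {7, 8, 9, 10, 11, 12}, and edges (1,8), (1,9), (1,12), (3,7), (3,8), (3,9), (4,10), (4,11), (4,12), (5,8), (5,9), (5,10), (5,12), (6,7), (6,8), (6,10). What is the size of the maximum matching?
5 (matching: (1,12), (3,9), (4,11), (5,10), (6,8); upper bound min(|L|,|R|) = min(6,6) = 6)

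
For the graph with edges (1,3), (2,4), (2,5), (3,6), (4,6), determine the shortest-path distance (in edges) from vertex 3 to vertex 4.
2 (path: 3 -> 6 -> 4, 2 edges)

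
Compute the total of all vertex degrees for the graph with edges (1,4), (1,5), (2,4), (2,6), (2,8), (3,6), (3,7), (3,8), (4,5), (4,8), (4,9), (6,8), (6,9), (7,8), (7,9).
30 (handshake: sum of degrees = 2|E| = 2 x 15 = 30)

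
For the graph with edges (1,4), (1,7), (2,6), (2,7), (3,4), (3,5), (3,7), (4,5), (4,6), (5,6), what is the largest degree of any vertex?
4 (attained at vertex 4)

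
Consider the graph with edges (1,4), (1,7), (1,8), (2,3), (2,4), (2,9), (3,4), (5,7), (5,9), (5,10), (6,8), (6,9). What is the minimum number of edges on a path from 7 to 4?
2 (path: 7 -> 1 -> 4, 2 edges)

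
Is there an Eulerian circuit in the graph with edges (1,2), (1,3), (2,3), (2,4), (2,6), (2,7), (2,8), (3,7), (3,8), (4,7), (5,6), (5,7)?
Yes (the graph is connected and all 8 vertices have even degree)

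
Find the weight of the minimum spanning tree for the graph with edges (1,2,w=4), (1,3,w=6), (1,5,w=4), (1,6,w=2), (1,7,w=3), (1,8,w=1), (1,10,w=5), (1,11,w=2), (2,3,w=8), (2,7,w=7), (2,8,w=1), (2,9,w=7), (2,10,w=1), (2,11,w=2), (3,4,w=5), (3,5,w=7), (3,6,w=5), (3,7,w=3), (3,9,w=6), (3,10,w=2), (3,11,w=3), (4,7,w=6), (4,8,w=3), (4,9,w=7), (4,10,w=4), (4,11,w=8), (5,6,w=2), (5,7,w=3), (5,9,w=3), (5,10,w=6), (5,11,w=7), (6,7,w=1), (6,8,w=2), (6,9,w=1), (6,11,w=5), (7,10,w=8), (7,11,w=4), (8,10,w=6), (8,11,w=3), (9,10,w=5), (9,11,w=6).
16 (MST edges: (1,6,w=2), (1,8,w=1), (1,11,w=2), (2,8,w=1), (2,10,w=1), (3,10,w=2), (4,8,w=3), (5,6,w=2), (6,7,w=1), (6,9,w=1); sum of weights 2 + 1 + 2 + 1 + 1 + 2 + 3 + 2 + 1 + 1 = 16)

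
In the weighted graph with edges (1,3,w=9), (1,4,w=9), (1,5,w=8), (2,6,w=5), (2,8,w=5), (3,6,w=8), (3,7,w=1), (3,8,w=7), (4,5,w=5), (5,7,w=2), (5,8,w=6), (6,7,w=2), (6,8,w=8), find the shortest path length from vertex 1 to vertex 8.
14 (path: 1 -> 5 -> 8; weights 8 + 6 = 14)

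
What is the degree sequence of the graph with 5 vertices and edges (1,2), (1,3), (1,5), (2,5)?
[3, 2, 2, 1, 0] (degrees: deg(1)=3, deg(2)=2, deg(3)=1, deg(4)=0, deg(5)=2)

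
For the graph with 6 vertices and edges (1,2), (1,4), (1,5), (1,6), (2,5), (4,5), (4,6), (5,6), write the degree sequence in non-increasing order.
[4, 4, 3, 3, 2, 0] (degrees: deg(1)=4, deg(2)=2, deg(3)=0, deg(4)=3, deg(5)=4, deg(6)=3)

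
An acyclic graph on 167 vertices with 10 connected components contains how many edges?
157 (Each of the 10 component trees on V_i vertices has V_i - 1 edges; summing gives V - C = 167 - 10 = 157)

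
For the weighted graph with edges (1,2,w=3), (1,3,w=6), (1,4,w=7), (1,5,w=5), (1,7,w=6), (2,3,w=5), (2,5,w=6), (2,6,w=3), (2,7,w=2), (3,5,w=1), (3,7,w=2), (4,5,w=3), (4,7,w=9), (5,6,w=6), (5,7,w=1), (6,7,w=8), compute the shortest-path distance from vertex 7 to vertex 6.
5 (path: 7 -> 2 -> 6; weights 2 + 3 = 5)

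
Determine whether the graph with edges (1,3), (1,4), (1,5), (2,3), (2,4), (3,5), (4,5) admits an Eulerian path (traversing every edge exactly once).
No (4 vertices have odd degree: {1, 3, 4, 5}; Eulerian path requires 0 or 2)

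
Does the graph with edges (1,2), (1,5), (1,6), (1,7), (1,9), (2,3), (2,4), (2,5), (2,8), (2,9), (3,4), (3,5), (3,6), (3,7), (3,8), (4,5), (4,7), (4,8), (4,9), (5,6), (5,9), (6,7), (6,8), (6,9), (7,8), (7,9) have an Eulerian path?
Yes (the graph is connected and exactly 2 vertices have odd degree: {1, 8}; any Eulerian path must start and end at those)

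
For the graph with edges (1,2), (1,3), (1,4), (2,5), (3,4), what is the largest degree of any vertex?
3 (attained at vertex 1)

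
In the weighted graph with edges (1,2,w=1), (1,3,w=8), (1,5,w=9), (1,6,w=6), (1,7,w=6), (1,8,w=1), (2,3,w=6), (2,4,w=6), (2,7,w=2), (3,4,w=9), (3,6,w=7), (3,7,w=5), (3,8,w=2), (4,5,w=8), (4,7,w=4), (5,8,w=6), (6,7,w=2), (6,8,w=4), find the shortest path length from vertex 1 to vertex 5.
7 (path: 1 -> 8 -> 5; weights 1 + 6 = 7)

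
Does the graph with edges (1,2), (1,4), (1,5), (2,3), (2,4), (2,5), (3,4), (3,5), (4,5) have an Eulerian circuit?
No (2 vertices have odd degree: {1, 3}; Eulerian circuit requires 0)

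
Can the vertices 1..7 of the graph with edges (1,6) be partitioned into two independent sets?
Yes. Partition: {1, 2, 3, 4, 5, 7}, {6}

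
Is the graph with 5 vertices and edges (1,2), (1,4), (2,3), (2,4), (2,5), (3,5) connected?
Yes (BFS from 1 visits [1, 2, 4, 3, 5] — all 5 vertices reached)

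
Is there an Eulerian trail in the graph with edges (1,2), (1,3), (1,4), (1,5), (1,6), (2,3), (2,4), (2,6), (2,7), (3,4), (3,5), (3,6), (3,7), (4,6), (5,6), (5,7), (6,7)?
Yes (the graph is connected and exactly 2 vertices have odd degree: {1, 2}; any Eulerian path must start and end at those)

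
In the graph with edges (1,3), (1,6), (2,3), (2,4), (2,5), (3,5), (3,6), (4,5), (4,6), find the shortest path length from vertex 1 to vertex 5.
2 (path: 1 -> 3 -> 5, 2 edges)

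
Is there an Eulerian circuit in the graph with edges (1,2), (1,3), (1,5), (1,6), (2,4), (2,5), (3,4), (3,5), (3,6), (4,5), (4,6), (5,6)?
No (2 vertices have odd degree: {2, 5}; Eulerian circuit requires 0)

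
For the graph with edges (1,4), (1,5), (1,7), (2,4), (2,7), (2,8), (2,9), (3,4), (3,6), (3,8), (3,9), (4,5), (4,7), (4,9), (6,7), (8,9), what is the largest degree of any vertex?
6 (attained at vertex 4)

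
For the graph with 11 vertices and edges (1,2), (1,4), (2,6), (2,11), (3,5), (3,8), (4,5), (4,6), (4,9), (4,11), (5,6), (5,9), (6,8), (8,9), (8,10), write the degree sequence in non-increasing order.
[5, 4, 4, 4, 3, 3, 2, 2, 2, 1, 0] (degrees: deg(1)=2, deg(2)=3, deg(3)=2, deg(4)=5, deg(5)=4, deg(6)=4, deg(7)=0, deg(8)=4, deg(9)=3, deg(10)=1, deg(11)=2)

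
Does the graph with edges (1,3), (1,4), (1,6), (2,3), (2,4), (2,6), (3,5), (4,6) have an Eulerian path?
No (6 vertices have odd degree: {1, 2, 3, 4, 5, 6}; Eulerian path requires 0 or 2)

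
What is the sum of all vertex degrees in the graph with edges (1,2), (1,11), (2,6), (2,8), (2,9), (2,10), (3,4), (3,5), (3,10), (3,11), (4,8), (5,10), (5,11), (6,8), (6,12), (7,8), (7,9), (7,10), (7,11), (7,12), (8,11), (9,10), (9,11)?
46 (handshake: sum of degrees = 2|E| = 2 x 23 = 46)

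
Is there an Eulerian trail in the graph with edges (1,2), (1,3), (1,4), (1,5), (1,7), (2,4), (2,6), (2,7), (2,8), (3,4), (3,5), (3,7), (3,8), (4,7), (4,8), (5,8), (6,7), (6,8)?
No (8 vertices have odd degree: {1, 2, 3, 4, 5, 6, 7, 8}; Eulerian path requires 0 or 2)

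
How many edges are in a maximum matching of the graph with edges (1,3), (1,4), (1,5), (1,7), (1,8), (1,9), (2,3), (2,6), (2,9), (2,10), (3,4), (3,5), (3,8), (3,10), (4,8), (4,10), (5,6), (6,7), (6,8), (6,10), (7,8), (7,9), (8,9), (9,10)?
5 (matching: (1,5), (2,9), (3,8), (4,10), (6,7); upper bound floor(n/2) = floor(10/2) = 5)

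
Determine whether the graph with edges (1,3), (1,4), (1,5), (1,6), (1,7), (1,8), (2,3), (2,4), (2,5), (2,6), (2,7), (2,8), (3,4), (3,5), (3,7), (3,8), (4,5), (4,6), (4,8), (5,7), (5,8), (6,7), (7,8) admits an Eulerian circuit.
Yes (the graph is connected and all 8 vertices have even degree)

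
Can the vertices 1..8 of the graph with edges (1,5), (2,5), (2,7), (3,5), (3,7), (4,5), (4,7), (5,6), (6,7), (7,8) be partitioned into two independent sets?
Yes. Partition: {1, 2, 3, 4, 6, 8}, {5, 7}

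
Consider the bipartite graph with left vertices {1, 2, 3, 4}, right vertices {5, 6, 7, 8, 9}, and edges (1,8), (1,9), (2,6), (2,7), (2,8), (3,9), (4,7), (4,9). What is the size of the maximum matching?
4 (matching: (1,8), (2,6), (3,9), (4,7); upper bound min(|L|,|R|) = min(4,5) = 4)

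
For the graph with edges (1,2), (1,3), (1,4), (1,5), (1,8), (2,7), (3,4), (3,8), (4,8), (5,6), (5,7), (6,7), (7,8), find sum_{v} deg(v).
26 (handshake: sum of degrees = 2|E| = 2 x 13 = 26)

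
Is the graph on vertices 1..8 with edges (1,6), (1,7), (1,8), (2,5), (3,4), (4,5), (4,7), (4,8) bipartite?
Yes. Partition: {1, 2, 4}, {3, 5, 6, 7, 8}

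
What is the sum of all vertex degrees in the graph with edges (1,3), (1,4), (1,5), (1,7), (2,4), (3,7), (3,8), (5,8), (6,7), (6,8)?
20 (handshake: sum of degrees = 2|E| = 2 x 10 = 20)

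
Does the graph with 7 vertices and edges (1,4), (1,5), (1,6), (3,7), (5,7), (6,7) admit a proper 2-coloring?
Yes. Partition: {1, 2, 7}, {3, 4, 5, 6}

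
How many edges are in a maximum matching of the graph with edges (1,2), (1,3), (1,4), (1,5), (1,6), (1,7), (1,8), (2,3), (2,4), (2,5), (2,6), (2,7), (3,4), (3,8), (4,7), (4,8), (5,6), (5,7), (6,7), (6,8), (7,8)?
4 (matching: (1,3), (2,7), (4,8), (5,6); upper bound floor(n/2) = floor(8/2) = 4)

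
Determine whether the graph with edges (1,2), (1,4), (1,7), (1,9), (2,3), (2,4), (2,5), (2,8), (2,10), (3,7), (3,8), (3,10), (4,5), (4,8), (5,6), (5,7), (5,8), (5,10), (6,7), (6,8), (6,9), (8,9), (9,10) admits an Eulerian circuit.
Yes (the graph is connected and all 10 vertices have even degree)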